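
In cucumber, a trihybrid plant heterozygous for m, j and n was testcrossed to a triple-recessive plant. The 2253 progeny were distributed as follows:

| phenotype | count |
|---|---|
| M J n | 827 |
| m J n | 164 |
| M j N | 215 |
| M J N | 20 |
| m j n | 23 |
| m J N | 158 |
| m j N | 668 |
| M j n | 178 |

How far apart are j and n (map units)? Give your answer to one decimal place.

The two most frequent reciprocal classes, m j N and M J n, are the parental types, so the F1 was m j N / M J n.
The two rarest classes, m j n and M J N, are the double crossovers. Comparing them with the parentals, only the n allele has switched, so n is the middle locus and the order is j – n – m.
Crossovers in the j–n interval produce the single-crossover classes m J N and M j n (158 + 178 = 336) plus the double crossovers (43).
RF(j–n) = (336 + 43) / 2253 = 379/2253 = 0.1682 → 16.8 map units.

16.8 map units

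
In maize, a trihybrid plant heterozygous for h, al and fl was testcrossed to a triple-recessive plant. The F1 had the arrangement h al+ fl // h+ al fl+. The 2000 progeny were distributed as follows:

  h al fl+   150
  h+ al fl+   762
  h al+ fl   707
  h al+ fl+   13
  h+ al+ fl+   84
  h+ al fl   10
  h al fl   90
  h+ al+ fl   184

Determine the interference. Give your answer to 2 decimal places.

The two rarest classes, h al+ fl+ and h+ al fl, are the double crossovers. Comparing them with the parentals, only the fl allele has switched, so fl is the middle locus and the order is al – fl – h.
al–fl: (174 + 23)/2000 = 0.0985; fl–h: (334 + 23)/2000 = 0.1785.
Expected DCO frequency = 0.0985 × 0.1785 ≈ 0.01758; observed = 23/2000 ≈ 0.01150.
Coefficient of coincidence = 0.01150/0.01758 ≈ 0.65; interference = 1 − 0.65 = 0.35.

0.35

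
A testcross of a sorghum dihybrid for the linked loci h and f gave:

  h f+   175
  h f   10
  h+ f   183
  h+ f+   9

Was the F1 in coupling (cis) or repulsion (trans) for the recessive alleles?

The two most frequent classes are h+ f (183) and h f+ (175); these are the parental (non-recombinant) types.
So the F1 carried h+ f on one chromosome and h f+ on the other — the recessive alleles are on opposite chromosomes (trans / repulsion).

trans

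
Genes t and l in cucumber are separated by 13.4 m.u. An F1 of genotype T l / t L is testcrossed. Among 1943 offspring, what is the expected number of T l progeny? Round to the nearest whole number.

A map distance of 13.4 m.u. corresponds to a recombination frequency of 0.134.
The F1 is T l / t L, so T l is a parental gamete class with expected frequency (1 − r)/2 = 0.866/2 = 0.4330.
Expected number = 0.4330 × 1943 = 841.32 ≈ 841.

841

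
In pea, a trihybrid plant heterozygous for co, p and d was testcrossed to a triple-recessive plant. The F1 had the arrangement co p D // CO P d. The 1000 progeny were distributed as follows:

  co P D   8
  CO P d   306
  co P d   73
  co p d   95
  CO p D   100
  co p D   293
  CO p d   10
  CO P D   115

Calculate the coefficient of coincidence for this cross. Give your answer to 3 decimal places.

0.413

The two rarest classes, co P D and CO p d, are the double crossovers. Comparing them with the parentals, only the p allele has switched, so p is the middle locus and the order is d – p – co.
d–p: (210 + 18)/1000 = 0.2280; p–co: (173 + 18)/1000 = 0.1910.
Expected DCO frequency = 0.2280 × 0.1910 ≈ 0.04355; observed = 18/1000 ≈ 0.01800.
Coefficient of coincidence = 0.01800/0.04355 ≈ 0.413.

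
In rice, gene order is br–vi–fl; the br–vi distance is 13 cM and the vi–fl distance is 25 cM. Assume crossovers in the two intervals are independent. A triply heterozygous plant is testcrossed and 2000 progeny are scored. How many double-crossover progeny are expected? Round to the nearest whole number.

65

Map distances give recombination frequencies of 0.130 and 0.250 for the two intervals.
With no interference, expected double-crossover frequency = 0.130 × 0.250 = 0.03250.
Expected number = 0.03250 × 2000 = 65.00 ≈ 65.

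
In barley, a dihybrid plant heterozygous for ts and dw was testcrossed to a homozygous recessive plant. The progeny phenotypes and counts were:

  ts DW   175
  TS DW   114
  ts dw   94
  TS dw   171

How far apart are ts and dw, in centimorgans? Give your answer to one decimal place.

37.5 centimorgans

The two most frequent classes, TS dw (171) and ts DW (175), are the parental types, so the F1 was TS dw / ts DW.
The recombinant classes are TS DW and ts dw: 114 + 94 = 208.
Recombination frequency = 208/554 = 0.3755 ≈ 37.5%, i.e. 37.5 centimorgans.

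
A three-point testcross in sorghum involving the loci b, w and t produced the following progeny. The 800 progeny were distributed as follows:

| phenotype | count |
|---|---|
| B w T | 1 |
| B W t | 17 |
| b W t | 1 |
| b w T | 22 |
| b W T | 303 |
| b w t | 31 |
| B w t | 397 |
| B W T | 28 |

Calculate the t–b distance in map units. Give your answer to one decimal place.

The two most frequent reciprocal classes, B w t and b W T, are the parental types, so the F1 was B w t / b W T.
The two rarest classes, B w T and b W t, are the double crossovers. Comparing them with the parentals, only the t allele has switched, so t is the middle locus and the order is b – t – w.
Crossovers in the b–t interval produce the single-crossover classes b w t and B W T (31 + 28 = 59) plus the double crossovers (2).
RF(b–t) = (59 + 2) / 800 = 61/800 = 0.0762 → 7.6 map units.

7.6 map units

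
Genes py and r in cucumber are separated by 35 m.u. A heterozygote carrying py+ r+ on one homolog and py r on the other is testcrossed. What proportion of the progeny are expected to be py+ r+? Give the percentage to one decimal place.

A map distance of 35 m.u. corresponds to a recombination frequency of 0.350.
The F1 is py+ r+ / py r, so py+ r+ is a parental gamete class with expected frequency (1 − r)/2 = 0.650/2 = 0.3250.
That is 0.3250 = 32.5% of the progeny.

32.5%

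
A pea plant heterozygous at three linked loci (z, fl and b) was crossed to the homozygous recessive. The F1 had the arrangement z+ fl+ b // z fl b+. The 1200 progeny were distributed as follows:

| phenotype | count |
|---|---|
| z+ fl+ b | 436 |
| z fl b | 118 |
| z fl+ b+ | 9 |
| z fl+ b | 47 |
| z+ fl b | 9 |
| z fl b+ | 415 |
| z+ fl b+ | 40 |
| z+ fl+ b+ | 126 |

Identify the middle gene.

The two rarest classes, z+ fl b and z fl+ b+, are the double crossovers. Comparing them with the parentals, only the fl allele has switched, so fl is the middle locus and the order is b – fl – z.

fl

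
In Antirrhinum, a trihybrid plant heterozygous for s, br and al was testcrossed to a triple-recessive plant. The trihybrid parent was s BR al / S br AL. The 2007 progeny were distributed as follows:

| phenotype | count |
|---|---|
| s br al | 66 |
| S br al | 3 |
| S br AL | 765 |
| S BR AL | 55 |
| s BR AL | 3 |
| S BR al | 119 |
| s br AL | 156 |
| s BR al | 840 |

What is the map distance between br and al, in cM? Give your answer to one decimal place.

The two rarest classes, s BR AL and S br al, are the double crossovers. Comparing them with the parentals, only the al allele has switched, so al is the middle locus and the order is br – al – s.
Crossovers in the br–al interval produce the single-crossover classes s br al and S BR AL (66 + 55 = 121) plus the double crossovers (6).
RF(br–al) = (121 + 6) / 2007 = 127/2007 = 0.0633 → 6.3 cM.

6.3 cM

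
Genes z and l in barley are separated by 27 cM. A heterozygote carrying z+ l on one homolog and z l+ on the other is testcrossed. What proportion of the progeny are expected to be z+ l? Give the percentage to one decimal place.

A map distance of 27 cM corresponds to a recombination frequency of 0.270.
The F1 is z+ l / z l+, so z+ l is a parental gamete class with expected frequency (1 − r)/2 = 0.730/2 = 0.3650.
That is 0.3650 = 36.5% of the progeny.

36.5%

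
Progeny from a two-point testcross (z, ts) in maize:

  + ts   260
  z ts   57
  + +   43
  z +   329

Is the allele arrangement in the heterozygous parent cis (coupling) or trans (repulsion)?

The two most frequent classes are + ts (260) and z + (329); these are the parental (non-recombinant) types.
So the F1 carried + ts on one chromosome and z + on the other — the recessive alleles are on opposite chromosomes (trans / repulsion).

trans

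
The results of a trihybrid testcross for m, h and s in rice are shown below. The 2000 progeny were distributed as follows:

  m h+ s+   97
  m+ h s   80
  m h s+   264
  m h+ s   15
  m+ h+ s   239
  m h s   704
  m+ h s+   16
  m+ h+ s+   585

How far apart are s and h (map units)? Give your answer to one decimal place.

The two most frequent reciprocal classes, m h s and m+ h+ s+, are the parental types, so the F1 was m h s / m+ h+ s+.
The two rarest classes, m h+ s and m+ h s+, are the double crossovers. Comparing them with the parentals, only the h allele has switched, so h is the middle locus and the order is m – h – s.
Crossovers in the h–s interval produce the single-crossover classes m h s+ and m+ h+ s (264 + 239 = 503) plus the double crossovers (31).
RF(h–s) = (503 + 31) / 2000 = 534/2000 = 0.2670 → 26.7 map units.

26.7 map units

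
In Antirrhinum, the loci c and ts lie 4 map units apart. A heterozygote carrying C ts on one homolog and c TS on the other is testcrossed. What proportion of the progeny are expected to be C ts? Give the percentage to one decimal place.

A map distance of 4 map units corresponds to a recombination frequency of 0.040.
The F1 is C ts / c TS, so C ts is a parental gamete class with expected frequency (1 − r)/2 = 0.960/2 = 0.4800.
That is 0.4800 = 48.0% of the progeny.

48.0%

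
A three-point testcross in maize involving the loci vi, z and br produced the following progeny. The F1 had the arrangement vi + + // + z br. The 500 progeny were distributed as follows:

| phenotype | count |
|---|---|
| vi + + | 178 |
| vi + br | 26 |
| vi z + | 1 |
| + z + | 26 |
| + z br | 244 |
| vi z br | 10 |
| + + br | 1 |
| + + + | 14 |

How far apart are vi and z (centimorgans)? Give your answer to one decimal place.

The two rarest classes, vi z + and + + br, are the double crossovers. Comparing them with the parentals, only the z allele has switched, so z is the middle locus and the order is vi – z – br.
Crossovers in the vi–z interval produce the single-crossover classes + + + and vi z br (14 + 10 = 24) plus the double crossovers (2).
RF(vi–z) = (24 + 2) / 500 = 26/500 = 0.0520 → 5.2 centimorgans.

5.2 centimorgans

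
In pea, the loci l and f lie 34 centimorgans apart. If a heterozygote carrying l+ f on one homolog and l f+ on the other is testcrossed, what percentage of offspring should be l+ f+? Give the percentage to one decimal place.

A map distance of 34 centimorgans corresponds to a recombination frequency of 0.340.
The F1 is l+ f / l f+, so l+ f+ is a recombinant gamete class with expected frequency r/2 = 0.340/2 = 0.1700.
That is 0.1700 = 17.0% of the progeny.

17.0%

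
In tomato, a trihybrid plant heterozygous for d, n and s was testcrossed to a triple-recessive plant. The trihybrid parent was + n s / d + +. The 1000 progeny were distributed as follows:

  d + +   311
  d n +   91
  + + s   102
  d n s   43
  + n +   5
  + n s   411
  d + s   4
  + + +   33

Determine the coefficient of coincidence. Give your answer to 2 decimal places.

0.52

The two rarest classes, + n + and d + s, are the double crossovers. Comparing them with the parentals, only the s allele has switched, so s is the middle locus and the order is n – s – d.
n–s: (193 + 9)/1000 = 0.2020; s–d: (76 + 9)/1000 = 0.0850.
Expected DCO frequency = 0.2020 × 0.0850 ≈ 0.01717; observed = 9/1000 ≈ 0.00900.
Coefficient of coincidence = 0.00900/0.01717 ≈ 0.52.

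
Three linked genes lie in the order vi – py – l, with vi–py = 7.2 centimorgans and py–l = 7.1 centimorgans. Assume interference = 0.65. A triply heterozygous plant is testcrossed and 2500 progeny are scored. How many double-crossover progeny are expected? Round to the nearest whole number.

Map distances give recombination frequencies of 0.072 and 0.071 for the two intervals.
With interference 0.65 (so coincidence = 0.35), expected double-crossover frequency = 0.072 × 0.071 × 0.35 = 0.00179.
Expected number = 0.00179 × 2500 = 4.47 ≈ 4.

4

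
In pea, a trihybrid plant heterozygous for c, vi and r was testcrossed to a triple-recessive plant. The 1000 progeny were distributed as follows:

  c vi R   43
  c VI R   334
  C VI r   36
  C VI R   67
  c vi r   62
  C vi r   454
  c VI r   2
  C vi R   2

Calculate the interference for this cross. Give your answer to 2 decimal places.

The two most frequent reciprocal classes, C vi r and c VI R, are the parental types, so the F1 was C vi r / c VI R.
The two rarest classes, C vi R and c VI r, are the double crossovers. Comparing them with the parentals, only the r allele has switched, so r is the middle locus and the order is vi – r – c.
vi–r: (79 + 4)/1000 = 0.0830; r–c: (129 + 4)/1000 = 0.1330.
Expected DCO frequency = 0.0830 × 0.1330 ≈ 0.01104; observed = 4/1000 ≈ 0.00400.
Coefficient of coincidence = 0.00400/0.01104 ≈ 0.36; interference = 1 − 0.36 = 0.64.

0.64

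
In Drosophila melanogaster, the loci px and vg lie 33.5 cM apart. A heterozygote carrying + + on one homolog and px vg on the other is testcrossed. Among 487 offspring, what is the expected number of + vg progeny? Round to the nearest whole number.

A map distance of 33.5 cM corresponds to a recombination frequency of 0.335.
The F1 is + + / px vg, so + vg is a recombinant gamete class with expected frequency r/2 = 0.335/2 = 0.1675.
Expected number = 0.1675 × 487 = 81.57 ≈ 82.

82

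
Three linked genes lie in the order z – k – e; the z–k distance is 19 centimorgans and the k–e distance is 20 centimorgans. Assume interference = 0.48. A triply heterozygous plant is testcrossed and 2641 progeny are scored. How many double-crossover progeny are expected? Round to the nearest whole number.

52

Map distances give recombination frequencies of 0.190 and 0.200 for the two intervals.
With interference 0.48 (so coincidence = 0.52), expected double-crossover frequency = 0.190 × 0.200 × 0.52 = 0.01976.
Expected number = 0.01976 × 2641 = 52.19 ≈ 52.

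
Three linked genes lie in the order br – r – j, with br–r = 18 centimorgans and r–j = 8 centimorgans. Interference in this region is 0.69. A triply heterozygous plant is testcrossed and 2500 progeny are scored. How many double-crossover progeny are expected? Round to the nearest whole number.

Map distances give recombination frequencies of 0.180 and 0.080 for the two intervals.
With interference 0.69 (so coincidence = 0.31), expected double-crossover frequency = 0.180 × 0.080 × 0.31 = 0.00446.
Expected number = 0.00446 × 2500 = 11.16 ≈ 11.

11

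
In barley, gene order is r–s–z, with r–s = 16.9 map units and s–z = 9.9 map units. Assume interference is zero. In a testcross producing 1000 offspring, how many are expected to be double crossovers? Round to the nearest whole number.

17

Map distances give recombination frequencies of 0.169 and 0.099 for the two intervals.
With no interference, expected double-crossover frequency = 0.169 × 0.099 = 0.01673.
Expected number = 0.01673 × 1000 = 16.73 ≈ 17.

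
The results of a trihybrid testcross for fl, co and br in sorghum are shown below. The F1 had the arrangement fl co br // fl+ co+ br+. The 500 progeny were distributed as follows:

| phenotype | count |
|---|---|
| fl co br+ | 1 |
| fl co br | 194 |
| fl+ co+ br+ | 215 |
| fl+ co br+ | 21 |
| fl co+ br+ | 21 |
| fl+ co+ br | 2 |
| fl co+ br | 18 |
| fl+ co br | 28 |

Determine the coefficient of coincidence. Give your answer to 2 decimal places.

The two rarest classes, fl co br+ and fl+ co+ br, are the double crossovers. Comparing them with the parentals, only the br allele has switched, so br is the middle locus and the order is fl – br – co.
fl–br: (49 + 3)/500 = 0.1040; br–co: (39 + 3)/500 = 0.0840.
Expected DCO frequency = 0.1040 × 0.0840 ≈ 0.00874; observed = 3/500 ≈ 0.00600.
Coefficient of coincidence = 0.00600/0.00874 ≈ 0.69.

0.69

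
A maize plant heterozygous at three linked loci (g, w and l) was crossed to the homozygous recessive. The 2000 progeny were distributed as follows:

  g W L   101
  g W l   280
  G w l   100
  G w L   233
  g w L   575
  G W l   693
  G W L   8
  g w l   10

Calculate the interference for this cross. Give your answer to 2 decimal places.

The two most frequent reciprocal classes, g w L and G W l, are the parental types, so the F1 was g w L / G W l.
The two rarest classes, g w l and G W L, are the double crossovers. Comparing them with the parentals, only the l allele has switched, so l is the middle locus and the order is w – l – g.
w–l: (201 + 18)/2000 = 0.1095; l–g: (513 + 18)/2000 = 0.2655.
Expected DCO frequency = 0.1095 × 0.2655 ≈ 0.02907; observed = 18/2000 ≈ 0.00900.
Coefficient of coincidence = 0.00900/0.02907 ≈ 0.31; interference = 1 − 0.31 = 0.69.

0.69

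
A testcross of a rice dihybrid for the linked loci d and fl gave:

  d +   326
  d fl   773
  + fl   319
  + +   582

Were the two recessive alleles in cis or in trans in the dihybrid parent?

The two most frequent classes are + + (582) and d fl (773); these are the parental (non-recombinant) types.
So the F1 carried + + on one chromosome and d fl on the other — the recessive alleles are on the same chromosome (cis / coupling).

cis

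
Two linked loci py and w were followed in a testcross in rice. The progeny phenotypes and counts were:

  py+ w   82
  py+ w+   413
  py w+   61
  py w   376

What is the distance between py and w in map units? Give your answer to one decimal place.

15.3 map units

The two most frequent classes, py+ w+ (413) and py w (376), are the parental types, so the F1 was py+ w+ / py w.
The recombinant classes are py+ w and py w+: 82 + 61 = 143.
Recombination frequency = 143/932 = 0.1534 ≈ 15.3%, i.e. 15.3 map units.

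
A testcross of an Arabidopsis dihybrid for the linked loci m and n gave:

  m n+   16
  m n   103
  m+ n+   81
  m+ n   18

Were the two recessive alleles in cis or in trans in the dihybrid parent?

cis

The two most frequent classes are m+ n+ (81) and m n (103); these are the parental (non-recombinant) types.
So the F1 carried m+ n+ on one chromosome and m n on the other — the recessive alleles are on the same chromosome (cis / coupling).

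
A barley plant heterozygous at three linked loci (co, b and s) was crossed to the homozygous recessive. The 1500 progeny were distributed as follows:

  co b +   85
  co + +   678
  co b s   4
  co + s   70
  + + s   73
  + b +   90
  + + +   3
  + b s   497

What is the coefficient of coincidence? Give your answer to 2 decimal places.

The two most frequent reciprocal classes, co + + and + b s, are the parental types, so the F1 was co + + / + b s.
The two rarest classes, + + + and co b s, are the double crossovers. Comparing them with the parentals, only the co allele has switched, so co is the middle locus and the order is s – co – b.
s–co: (160 + 7)/1500 = 0.1113; co–b: (158 + 7)/1500 = 0.1100.
Expected DCO frequency = 0.1113 × 0.1100 ≈ 0.01224; observed = 7/1500 ≈ 0.00467.
Coefficient of coincidence = 0.00467/0.01224 ≈ 0.38.

0.38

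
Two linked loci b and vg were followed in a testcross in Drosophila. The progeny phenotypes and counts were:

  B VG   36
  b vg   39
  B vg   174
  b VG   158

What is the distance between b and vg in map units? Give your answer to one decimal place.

18.4 map units

The two most frequent classes, B vg (174) and b VG (158), are the parental types, so the F1 was B vg / b VG.
The recombinant classes are B VG and b vg: 36 + 39 = 75.
Recombination frequency = 75/407 = 0.1843 ≈ 18.4%, i.e. 18.4 map units.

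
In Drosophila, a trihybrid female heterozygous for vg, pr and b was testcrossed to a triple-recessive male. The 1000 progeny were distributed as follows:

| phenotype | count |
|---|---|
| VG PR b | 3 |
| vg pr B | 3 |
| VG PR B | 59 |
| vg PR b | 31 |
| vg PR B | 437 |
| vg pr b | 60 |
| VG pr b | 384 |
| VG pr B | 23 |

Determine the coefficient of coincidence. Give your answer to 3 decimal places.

0.800

The two most frequent reciprocal classes, vg PR B and VG pr b, are the parental types, so the F1 was vg PR B / VG pr b.
The two rarest classes, vg pr B and VG PR b, are the double crossovers. Comparing them with the parentals, only the pr allele has switched, so pr is the middle locus and the order is vg – pr – b.
vg–pr: (119 + 6)/1000 = 0.1250; pr–b: (54 + 6)/1000 = 0.0600.
Expected DCO frequency = 0.1250 × 0.0600 ≈ 0.00750; observed = 6/1000 ≈ 0.00600.
Coefficient of coincidence = 0.00600/0.00750 ≈ 0.800.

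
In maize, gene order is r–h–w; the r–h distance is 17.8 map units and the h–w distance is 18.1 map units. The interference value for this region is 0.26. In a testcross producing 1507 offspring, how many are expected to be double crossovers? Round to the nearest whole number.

Map distances give recombination frequencies of 0.178 and 0.181 for the two intervals.
With interference 0.26 (so coincidence = 0.74), expected double-crossover frequency = 0.178 × 0.181 × 0.74 = 0.02384.
Expected number = 0.02384 × 1507 = 35.93 ≈ 36.

36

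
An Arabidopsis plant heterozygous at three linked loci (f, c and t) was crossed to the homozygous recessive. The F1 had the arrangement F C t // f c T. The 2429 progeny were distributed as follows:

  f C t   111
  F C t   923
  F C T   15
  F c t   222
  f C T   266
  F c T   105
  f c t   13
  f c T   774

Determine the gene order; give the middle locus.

The two rarest classes, F C T and f c t, are the double crossovers. Comparing them with the parentals, only the t allele has switched, so t is the middle locus and the order is f – t – c.

t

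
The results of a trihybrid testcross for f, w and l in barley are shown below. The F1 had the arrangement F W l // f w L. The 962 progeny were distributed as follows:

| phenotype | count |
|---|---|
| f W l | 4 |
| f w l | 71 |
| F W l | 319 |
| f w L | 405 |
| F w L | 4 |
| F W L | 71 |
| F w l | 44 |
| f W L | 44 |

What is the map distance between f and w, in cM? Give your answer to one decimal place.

The two rarest classes, f W l and F w L, are the double crossovers. Comparing them with the parentals, only the f allele has switched, so f is the middle locus and the order is w – f – l.
Crossovers in the w–f interval produce the single-crossover classes F w l and f W L (44 + 44 = 88) plus the double crossovers (8).
RF(w–f) = (88 + 8) / 962 = 96/962 = 0.0998 → 10.0 cM.

10.0 cM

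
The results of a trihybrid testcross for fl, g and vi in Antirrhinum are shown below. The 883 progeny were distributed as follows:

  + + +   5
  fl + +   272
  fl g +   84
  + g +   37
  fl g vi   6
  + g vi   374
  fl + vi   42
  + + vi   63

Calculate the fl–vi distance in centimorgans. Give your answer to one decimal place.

10.2 centimorgans

The two most frequent reciprocal classes, fl + + and + g vi, are the parental types, so the F1 was fl + + / + g vi.
The two rarest classes, + + + and fl g vi, are the double crossovers. Comparing them with the parentals, only the fl allele has switched, so fl is the middle locus and the order is g – fl – vi.
Crossovers in the fl–vi interval produce the single-crossover classes fl + vi and + g + (42 + 37 = 79) plus the double crossovers (11).
RF(fl–vi) = (79 + 11) / 883 = 90/883 = 0.1019 → 10.2 centimorgans.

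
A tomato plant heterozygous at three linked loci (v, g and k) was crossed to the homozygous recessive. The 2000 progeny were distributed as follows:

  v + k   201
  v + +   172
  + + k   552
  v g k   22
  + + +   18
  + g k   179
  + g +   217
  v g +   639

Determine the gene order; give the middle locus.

k

The two most frequent reciprocal classes, + + k and v g +, are the parental types, so the F1 was + + k / v g +.
The two rarest classes, + + + and v g k, are the double crossovers. Comparing them with the parentals, only the k allele has switched, so k is the middle locus and the order is v – k – g.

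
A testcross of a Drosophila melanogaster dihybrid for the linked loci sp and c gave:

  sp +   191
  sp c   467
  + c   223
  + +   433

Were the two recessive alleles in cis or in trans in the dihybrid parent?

cis

The two most frequent classes are + + (433) and sp c (467); these are the parental (non-recombinant) types.
So the F1 carried + + on one chromosome and sp c on the other — the recessive alleles are on the same chromosome (cis / coupling).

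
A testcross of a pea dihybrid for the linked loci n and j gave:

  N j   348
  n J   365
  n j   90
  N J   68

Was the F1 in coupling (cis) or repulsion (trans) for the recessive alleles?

The two most frequent classes are N j (348) and n J (365); these are the parental (non-recombinant) types.
So the F1 carried N j on one chromosome and n J on the other — the recessive alleles are on opposite chromosomes (trans / repulsion).

trans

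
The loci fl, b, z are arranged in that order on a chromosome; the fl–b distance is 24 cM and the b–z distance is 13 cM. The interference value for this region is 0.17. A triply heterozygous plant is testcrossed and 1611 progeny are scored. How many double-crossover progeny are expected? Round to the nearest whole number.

42

Map distances give recombination frequencies of 0.240 and 0.130 for the two intervals.
With interference 0.17 (so coincidence = 0.83), expected double-crossover frequency = 0.240 × 0.130 × 0.83 = 0.02590.
Expected number = 0.02590 × 1611 = 41.72 ≈ 42.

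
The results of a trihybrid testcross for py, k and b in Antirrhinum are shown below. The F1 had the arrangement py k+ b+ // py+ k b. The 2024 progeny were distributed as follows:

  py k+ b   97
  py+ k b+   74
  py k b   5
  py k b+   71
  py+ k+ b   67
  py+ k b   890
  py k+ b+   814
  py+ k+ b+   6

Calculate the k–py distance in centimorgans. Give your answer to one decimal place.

The two rarest classes, py+ k+ b+ and py k b, are the double crossovers. Comparing them with the parentals, only the py allele has switched, so py is the middle locus and the order is k – py – b.
Crossovers in the k–py interval produce the single-crossover classes py k b+ and py+ k+ b (71 + 67 = 138) plus the double crossovers (11).
RF(k–py) = (138 + 11) / 2024 = 149/2024 = 0.0736 → 7.4 centimorgans.

7.4 centimorgans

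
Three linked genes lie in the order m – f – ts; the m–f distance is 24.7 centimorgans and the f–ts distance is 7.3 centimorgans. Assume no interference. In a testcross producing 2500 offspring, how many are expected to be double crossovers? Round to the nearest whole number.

Map distances give recombination frequencies of 0.247 and 0.073 for the two intervals.
With no interference, expected double-crossover frequency = 0.247 × 0.073 = 0.01803.
Expected number = 0.01803 × 2500 = 45.08 ≈ 45.

45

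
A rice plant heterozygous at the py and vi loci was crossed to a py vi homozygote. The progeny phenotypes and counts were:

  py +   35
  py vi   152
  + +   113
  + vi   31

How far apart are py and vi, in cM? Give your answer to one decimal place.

19.9 cM

The two most frequent classes, + + (113) and py vi (152), are the parental types, so the F1 was + + / py vi.
The recombinant classes are + vi and py +: 31 + 35 = 66.
Recombination frequency = 66/331 = 0.1994 ≈ 19.9%, i.e. 19.9 cM.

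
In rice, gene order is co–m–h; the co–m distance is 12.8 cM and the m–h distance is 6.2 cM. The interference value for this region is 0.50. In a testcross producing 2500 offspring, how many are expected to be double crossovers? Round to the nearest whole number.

10

Map distances give recombination frequencies of 0.128 and 0.062 for the two intervals.
With interference 0.50 (so coincidence = 0.50), expected double-crossover frequency = 0.128 × 0.062 × 0.50 = 0.00397.
Expected number = 0.00397 × 2500 = 9.92 ≈ 10.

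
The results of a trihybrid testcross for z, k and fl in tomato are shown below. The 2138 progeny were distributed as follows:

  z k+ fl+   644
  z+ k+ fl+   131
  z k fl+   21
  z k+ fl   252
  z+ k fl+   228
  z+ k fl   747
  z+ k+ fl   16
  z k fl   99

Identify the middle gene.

k

The two most frequent reciprocal classes, z+ k fl and z k+ fl+, are the parental types, so the F1 was z+ k fl / z k+ fl+.
The two rarest classes, z+ k+ fl and z k fl+, are the double crossovers. Comparing them with the parentals, only the k allele has switched, so k is the middle locus and the order is fl – k – z.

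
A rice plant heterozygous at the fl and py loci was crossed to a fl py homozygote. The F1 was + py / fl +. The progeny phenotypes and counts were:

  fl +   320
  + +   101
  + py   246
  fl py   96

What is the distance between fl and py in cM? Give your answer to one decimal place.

The recombinant classes are + + and fl py: 101 + 96 = 197.
Recombination frequency = 197/763 = 0.2582 ≈ 25.8%, i.e. 25.8 cM.

25.8 cM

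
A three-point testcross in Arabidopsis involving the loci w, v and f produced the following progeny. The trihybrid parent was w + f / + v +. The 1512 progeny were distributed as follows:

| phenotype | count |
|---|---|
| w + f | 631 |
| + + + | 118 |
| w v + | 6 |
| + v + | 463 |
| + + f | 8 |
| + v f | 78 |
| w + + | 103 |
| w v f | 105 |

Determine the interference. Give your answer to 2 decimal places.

0.54

The two rarest classes, + + f and w v +, are the double crossovers. Comparing them with the parentals, only the w allele has switched, so w is the middle locus and the order is v – w – f.
v–w: (223 + 14)/1512 = 0.1567; w–f: (181 + 14)/1512 = 0.1290.
Expected DCO frequency = 0.1567 × 0.1290 ≈ 0.02021; observed = 14/1512 ≈ 0.00926.
Coefficient of coincidence = 0.00926/0.02021 ≈ 0.46; interference = 1 − 0.46 = 0.54.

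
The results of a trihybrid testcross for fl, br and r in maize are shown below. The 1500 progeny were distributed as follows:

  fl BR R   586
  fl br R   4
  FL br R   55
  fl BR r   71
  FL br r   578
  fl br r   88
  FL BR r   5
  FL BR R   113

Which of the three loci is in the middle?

br

The two most frequent reciprocal classes, FL br r and fl BR R, are the parental types, so the F1 was FL br r / fl BR R.
The two rarest classes, FL BR r and fl br R, are the double crossovers. Comparing them with the parentals, only the br allele has switched, so br is the middle locus and the order is r – br – fl.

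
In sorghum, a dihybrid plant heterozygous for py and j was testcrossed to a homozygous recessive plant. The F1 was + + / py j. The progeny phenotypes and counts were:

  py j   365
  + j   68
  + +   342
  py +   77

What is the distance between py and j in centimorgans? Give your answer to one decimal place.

17.0 centimorgans

The recombinant classes are + j and py +: 68 + 77 = 145.
Recombination frequency = 145/852 = 0.1702 ≈ 17.0%, i.e. 17.0 centimorgans.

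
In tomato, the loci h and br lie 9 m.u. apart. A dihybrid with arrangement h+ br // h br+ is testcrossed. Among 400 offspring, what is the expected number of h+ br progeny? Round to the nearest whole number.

182

A map distance of 9 m.u. corresponds to a recombination frequency of 0.090.
The F1 is h+ br / h br+, so h+ br is a parental gamete class with expected frequency (1 − r)/2 = 0.910/2 = 0.4550.
Expected number = 0.4550 × 400 = 182.00 ≈ 182.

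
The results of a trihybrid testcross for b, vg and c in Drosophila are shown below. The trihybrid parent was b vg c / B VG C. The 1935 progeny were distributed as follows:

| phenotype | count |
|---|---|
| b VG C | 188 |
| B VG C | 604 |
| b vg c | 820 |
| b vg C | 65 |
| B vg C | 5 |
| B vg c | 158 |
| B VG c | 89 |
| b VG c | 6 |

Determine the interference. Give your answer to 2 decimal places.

The two rarest classes, b VG c and B vg C, are the double crossovers. Comparing them with the parentals, only the vg allele has switched, so vg is the middle locus and the order is b – vg – c.
b–vg: (346 + 11)/1935 = 0.1845; vg–c: (154 + 11)/1935 = 0.0853.
Expected DCO frequency = 0.1845 × 0.0853 ≈ 0.01574; observed = 11/1935 ≈ 0.00568.
Coefficient of coincidence = 0.00568/0.01574 ≈ 0.36; interference = 1 − 0.36 = 0.64.

0.64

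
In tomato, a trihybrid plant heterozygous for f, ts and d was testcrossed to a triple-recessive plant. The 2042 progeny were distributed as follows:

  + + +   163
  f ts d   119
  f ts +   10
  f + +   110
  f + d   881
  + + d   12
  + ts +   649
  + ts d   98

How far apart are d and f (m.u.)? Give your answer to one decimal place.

11.3 m.u.

The two most frequent reciprocal classes, + ts + and f + d, are the parental types, so the F1 was + ts + / f + d.
The two rarest classes, f ts + and + + d, are the double crossovers. Comparing them with the parentals, only the f allele has switched, so f is the middle locus and the order is d – f – ts.
Crossovers in the d–f interval produce the single-crossover classes + ts d and f + + (98 + 110 = 208) plus the double crossovers (22).
RF(d–f) = (208 + 22) / 2042 = 230/2042 = 0.1126 → 11.3 m.u.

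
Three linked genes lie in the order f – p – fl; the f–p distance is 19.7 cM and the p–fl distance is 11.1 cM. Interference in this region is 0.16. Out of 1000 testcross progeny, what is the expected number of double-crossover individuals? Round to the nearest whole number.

Map distances give recombination frequencies of 0.197 and 0.111 for the two intervals.
With interference 0.16 (so coincidence = 0.84), expected double-crossover frequency = 0.197 × 0.111 × 0.84 = 0.01837.
Expected number = 0.01837 × 1000 = 18.37 ≈ 18.

18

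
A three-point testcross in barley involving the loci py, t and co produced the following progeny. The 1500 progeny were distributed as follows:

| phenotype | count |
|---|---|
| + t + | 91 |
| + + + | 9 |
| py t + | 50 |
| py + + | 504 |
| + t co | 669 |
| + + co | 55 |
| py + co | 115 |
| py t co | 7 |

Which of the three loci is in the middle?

py

The two most frequent reciprocal classes, py + + and + t co, are the parental types, so the F1 was py + + / + t co.
The two rarest classes, + + + and py t co, are the double crossovers. Comparing them with the parentals, only the py allele has switched, so py is the middle locus and the order is t – py – co.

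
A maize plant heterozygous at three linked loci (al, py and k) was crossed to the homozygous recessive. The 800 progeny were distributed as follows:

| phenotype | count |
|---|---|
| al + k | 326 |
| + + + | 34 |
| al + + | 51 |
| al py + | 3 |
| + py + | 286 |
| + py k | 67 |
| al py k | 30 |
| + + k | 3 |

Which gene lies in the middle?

The two most frequent reciprocal classes, al + k and + py +, are the parental types, so the F1 was al + k / + py +.
The two rarest classes, + + k and al py +, are the double crossovers. Comparing them with the parentals, only the al allele has switched, so al is the middle locus and the order is py – al – k.

al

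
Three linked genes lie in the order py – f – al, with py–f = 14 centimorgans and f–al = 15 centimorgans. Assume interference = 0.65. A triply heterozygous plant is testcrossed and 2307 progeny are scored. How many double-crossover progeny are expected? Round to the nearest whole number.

17

Map distances give recombination frequencies of 0.140 and 0.150 for the two intervals.
With interference 0.65 (so coincidence = 0.35), expected double-crossover frequency = 0.140 × 0.150 × 0.35 = 0.00735.
Expected number = 0.00735 × 2307 = 16.96 ≈ 17.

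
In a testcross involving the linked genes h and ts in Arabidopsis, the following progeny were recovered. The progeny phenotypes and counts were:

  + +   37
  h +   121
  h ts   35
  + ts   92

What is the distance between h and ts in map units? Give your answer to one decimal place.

The two most frequent classes, + ts (92) and h + (121), are the parental types, so the F1 was + ts / h +.
The recombinant classes are + + and h ts: 37 + 35 = 72.
Recombination frequency = 72/285 = 0.2526 ≈ 25.3%, i.e. 25.3 map units.

25.3 map units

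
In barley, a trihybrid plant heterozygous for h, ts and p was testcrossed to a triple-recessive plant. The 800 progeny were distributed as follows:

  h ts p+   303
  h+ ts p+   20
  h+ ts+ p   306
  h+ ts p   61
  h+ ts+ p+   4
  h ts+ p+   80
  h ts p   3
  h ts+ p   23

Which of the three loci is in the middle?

p

The two most frequent reciprocal classes, h ts p+ and h+ ts+ p, are the parental types, so the F1 was h ts p+ / h+ ts+ p.
The two rarest classes, h ts p and h+ ts+ p+, are the double crossovers. Comparing them with the parentals, only the p allele has switched, so p is the middle locus and the order is ts – p – h.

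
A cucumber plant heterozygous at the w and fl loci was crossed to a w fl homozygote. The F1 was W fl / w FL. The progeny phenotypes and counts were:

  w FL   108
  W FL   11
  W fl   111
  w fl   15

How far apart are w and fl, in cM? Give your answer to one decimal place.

10.6 cM

The recombinant classes are W FL and w fl: 11 + 15 = 26.
Recombination frequency = 26/245 = 0.1061 ≈ 10.6%, i.e. 10.6 cM.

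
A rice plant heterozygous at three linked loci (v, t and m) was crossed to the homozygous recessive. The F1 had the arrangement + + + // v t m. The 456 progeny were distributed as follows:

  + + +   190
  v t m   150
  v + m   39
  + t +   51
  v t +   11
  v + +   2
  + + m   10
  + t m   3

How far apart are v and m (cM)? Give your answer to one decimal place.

5.7 cM

The two rarest classes, v + + and + t m, are the double crossovers. Comparing them with the parentals, only the v allele has switched, so v is the middle locus and the order is m – v – t.
Crossovers in the m–v interval produce the single-crossover classes + + m and v t + (10 + 11 = 21) plus the double crossovers (5).
RF(m–v) = (21 + 5) / 456 = 26/456 = 0.0570 → 5.7 cM.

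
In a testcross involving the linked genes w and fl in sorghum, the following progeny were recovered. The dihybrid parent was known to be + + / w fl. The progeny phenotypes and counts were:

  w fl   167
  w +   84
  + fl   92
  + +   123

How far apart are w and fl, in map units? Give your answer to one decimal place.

37.8 map units

The recombinant classes are + fl and w +: 92 + 84 = 176.
Recombination frequency = 176/466 = 0.3777 ≈ 37.8%, i.e. 37.8 map units.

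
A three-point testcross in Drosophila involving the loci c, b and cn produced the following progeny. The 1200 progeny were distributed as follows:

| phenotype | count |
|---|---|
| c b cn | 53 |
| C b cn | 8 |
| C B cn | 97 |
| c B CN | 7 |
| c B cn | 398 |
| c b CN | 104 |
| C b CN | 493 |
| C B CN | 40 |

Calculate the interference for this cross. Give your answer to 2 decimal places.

The two most frequent reciprocal classes, c B cn and C b CN, are the parental types, so the F1 was c B cn / C b CN.
The two rarest classes, c B CN and C b cn, are the double crossovers. Comparing them with the parentals, only the cn allele has switched, so cn is the middle locus and the order is b – cn – c.
b–cn: (93 + 15)/1200 = 0.0900; cn–c: (201 + 15)/1200 = 0.1800.
Expected DCO frequency = 0.0900 × 0.1800 ≈ 0.01620; observed = 15/1200 ≈ 0.01250.
Coefficient of coincidence = 0.01250/0.01620 ≈ 0.77; interference = 1 − 0.77 = 0.23.

0.23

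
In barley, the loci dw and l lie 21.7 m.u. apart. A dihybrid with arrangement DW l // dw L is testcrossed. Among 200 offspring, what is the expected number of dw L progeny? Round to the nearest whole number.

78

A map distance of 21.7 m.u. corresponds to a recombination frequency of 0.217.
The F1 is DW l / dw L, so dw L is a parental gamete class with expected frequency (1 − r)/2 = 0.783/2 = 0.3915.
Expected number = 0.3915 × 200 = 78.30 ≈ 78.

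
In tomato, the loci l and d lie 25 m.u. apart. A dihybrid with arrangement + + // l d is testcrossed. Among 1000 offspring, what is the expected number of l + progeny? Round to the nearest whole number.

125

A map distance of 25 m.u. corresponds to a recombination frequency of 0.250.
The F1 is + + / l d, so l + is a recombinant gamete class with expected frequency r/2 = 0.250/2 = 0.1250.
Expected number = 0.1250 × 1000 = 125.00 ≈ 125.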